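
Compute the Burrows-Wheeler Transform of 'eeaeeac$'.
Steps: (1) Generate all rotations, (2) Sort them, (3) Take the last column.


Rotations (sorted):
  0: $eeaeeac -> last char: c
  1: ac$eeaee -> last char: e
  2: aeeac$ee -> last char: e
  3: c$eeaeea -> last char: a
  4: eac$eeae -> last char: e
  5: eaeeac$e -> last char: e
  6: eeac$eea -> last char: a
  7: eeaeeac$ -> last char: $


BWT = ceeaeea$


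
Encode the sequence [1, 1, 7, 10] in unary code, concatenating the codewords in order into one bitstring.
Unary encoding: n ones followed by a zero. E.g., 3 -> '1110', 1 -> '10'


Encode each number as n ones followed by a terminating 0:
  1 -> 10 (2 bits)
  1 -> 10 (2 bits)
  7 -> 11111110 (8 bits)
  10 -> 11111111110 (11 bits)
Total length = 2 + 2 + 8 + 11 = 23 bits.

Unary([1, 1, 7, 10]) = 10101111111011111111110 (23 bits)


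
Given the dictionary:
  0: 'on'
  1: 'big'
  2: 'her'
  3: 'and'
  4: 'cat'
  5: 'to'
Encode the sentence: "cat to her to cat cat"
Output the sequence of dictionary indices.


Look up each word in the dictionary:
  'cat' -> 4
  'to' -> 5
  'her' -> 2
  'to' -> 5
  'cat' -> 4
  'cat' -> 4

Encoded: [4, 5, 2, 5, 4, 4]


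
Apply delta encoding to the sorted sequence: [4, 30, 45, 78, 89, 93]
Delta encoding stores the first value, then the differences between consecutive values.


First value: 4
Deltas:
  30 - 4 = 26
  45 - 30 = 15
  78 - 45 = 33
  89 - 78 = 11
  93 - 89 = 4


Delta encoded: [4, 26, 15, 33, 11, 4]


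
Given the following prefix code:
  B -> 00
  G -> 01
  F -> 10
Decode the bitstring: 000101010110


Decoding step by step:
Bits 00 -> B
Bits 01 -> G
Bits 01 -> G
Bits 01 -> G
Bits 01 -> G
Bits 10 -> F


Decoded message: BGGGGF


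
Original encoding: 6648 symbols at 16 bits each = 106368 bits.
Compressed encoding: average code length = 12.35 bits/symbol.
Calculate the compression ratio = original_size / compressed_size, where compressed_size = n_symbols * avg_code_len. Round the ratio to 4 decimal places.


original_size = n_symbols * orig_bits = 6648 * 16 = 106368 bits
compressed_size = n_symbols * avg_code_len = 6648 * 12.35 = 82102.8 bits
ratio = original_size / compressed_size = 106368 / 82102.8 = 1.2955

Compression ratio = 1.2955


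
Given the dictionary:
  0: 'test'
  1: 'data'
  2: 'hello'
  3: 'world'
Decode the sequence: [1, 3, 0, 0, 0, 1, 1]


Look up each index in the dictionary:
  1 -> 'data'
  3 -> 'world'
  0 -> 'test'
  0 -> 'test'
  0 -> 'test'
  1 -> 'data'
  1 -> 'data'

Decoded: "data world test test test data data"


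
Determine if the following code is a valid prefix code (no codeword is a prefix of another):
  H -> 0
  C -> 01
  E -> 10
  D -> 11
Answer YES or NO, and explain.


Checking each pair (does one codeword prefix another?):
  H='0' vs C='01': prefix -- VIOLATION

NO -- this is NOT a valid prefix code. H (0) is a prefix of C (01).


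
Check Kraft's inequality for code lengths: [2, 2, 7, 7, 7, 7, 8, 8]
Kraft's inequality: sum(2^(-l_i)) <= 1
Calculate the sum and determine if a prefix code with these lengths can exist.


Sum = 2^(-2) + 2^(-2) + 2^(-7) + 2^(-7) + 2^(-7) + 2^(-7) + 2^(-8) + 2^(-8)
    = 0.25 + 0.25 + 0.0078125 + 0.0078125 + 0.0078125 + 0.0078125 + 0.00390625 + 0.00390625
    = 138/256 = 0.5390625
Since 0.5390625 <= 1, Kraft's inequality IS satisfied.
A prefix code with these lengths CAN exist.

Kraft sum = 0.5390625. Satisfied.


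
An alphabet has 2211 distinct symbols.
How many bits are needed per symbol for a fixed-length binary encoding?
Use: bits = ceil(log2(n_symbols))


log2(2211) = 11.1105
Bracket: 2^11 = 2048 < 2211 <= 2^12 = 4096
So ceil(log2(2211)) = 12

bits = ceil(log2(2211)) = ceil(11.1105) = 12 bits


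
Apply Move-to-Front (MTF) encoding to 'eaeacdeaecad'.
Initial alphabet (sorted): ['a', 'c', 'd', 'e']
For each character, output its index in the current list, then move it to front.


MTF encoding:
'e': index 3 in ['a', 'c', 'd', 'e'] -> ['e', 'a', 'c', 'd']
'a': index 1 in ['e', 'a', 'c', 'd'] -> ['a', 'e', 'c', 'd']
'e': index 1 in ['a', 'e', 'c', 'd'] -> ['e', 'a', 'c', 'd']
'a': index 1 in ['e', 'a', 'c', 'd'] -> ['a', 'e', 'c', 'd']
'c': index 2 in ['a', 'e', 'c', 'd'] -> ['c', 'a', 'e', 'd']
'd': index 3 in ['c', 'a', 'e', 'd'] -> ['d', 'c', 'a', 'e']
'e': index 3 in ['d', 'c', 'a', 'e'] -> ['e', 'd', 'c', 'a']
'a': index 3 in ['e', 'd', 'c', 'a'] -> ['a', 'e', 'd', 'c']
'e': index 1 in ['a', 'e', 'd', 'c'] -> ['e', 'a', 'd', 'c']
'c': index 3 in ['e', 'a', 'd', 'c'] -> ['c', 'e', 'a', 'd']
'a': index 2 in ['c', 'e', 'a', 'd'] -> ['a', 'c', 'e', 'd']
'd': index 3 in ['a', 'c', 'e', 'd'] -> ['d', 'a', 'c', 'e']


Output: [3, 1, 1, 1, 2, 3, 3, 3, 1, 3, 2, 3]


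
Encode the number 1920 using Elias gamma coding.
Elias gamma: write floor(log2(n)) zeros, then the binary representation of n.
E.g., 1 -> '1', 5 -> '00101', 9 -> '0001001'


num_bits = floor(log2(1920)) + 1 = 11
leading_zeros = num_bits - 1 = 10
binary(1920) = 11110000000

Elias gamma(1920) = '0000000000' + '11110000000' = 000000000011110000000 (21 bits)


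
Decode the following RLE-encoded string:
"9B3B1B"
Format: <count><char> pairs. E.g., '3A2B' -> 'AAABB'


Expanding each <count><char> pair:
  9B -> 'BBBBBBBBB'
  3B -> 'BBB'
  1B -> 'B'

Decoded = BBBBBBBBBBBBB


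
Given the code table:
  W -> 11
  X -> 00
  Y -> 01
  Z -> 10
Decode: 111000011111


Decoding:
11 -> W
10 -> Z
00 -> X
01 -> Y
11 -> W
11 -> W


Result: WZXYWW


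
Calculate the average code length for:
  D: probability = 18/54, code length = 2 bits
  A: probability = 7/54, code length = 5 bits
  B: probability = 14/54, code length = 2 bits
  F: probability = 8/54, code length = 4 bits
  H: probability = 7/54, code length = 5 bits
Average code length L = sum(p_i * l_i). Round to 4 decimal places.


Weighted contributions p_i * l_i:
  D: (18/54) * 2 = 36/54
  A: (7/54) * 5 = 35/54
  B: (14/54) * 2 = 28/54
  F: (8/54) * 4 = 32/54
  H: (7/54) * 5 = 35/54
Sum = (36 + 35 + 28 + 32 + 35)/54 = 166/54

L = 166/54 = 3.0741 bits/symbol


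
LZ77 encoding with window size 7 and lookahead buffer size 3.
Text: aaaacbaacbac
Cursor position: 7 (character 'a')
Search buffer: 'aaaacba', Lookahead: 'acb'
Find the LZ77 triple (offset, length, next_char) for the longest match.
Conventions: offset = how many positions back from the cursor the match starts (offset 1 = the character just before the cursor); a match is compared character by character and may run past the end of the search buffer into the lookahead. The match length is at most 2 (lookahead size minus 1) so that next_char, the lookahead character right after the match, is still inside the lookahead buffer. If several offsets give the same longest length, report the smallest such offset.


Try each offset into the search buffer:
  offset=1 (pos 6, char 'a'): match length 1
  offset=2 (pos 5, char 'b'): match length 0
  offset=3 (pos 4, char 'c'): match length 0
  offset=4 (pos 3, char 'a'): match length 2
  offset=5 (pos 2, char 'a'): match length 1
  offset=6 (pos 1, char 'a'): match length 1
  offset=7 (pos 0, char 'a'): match length 1
Longest match has length 2 at offset 4.
next_char = character at position 7 + 2 = 9 -> 'b'

Best match: offset=4, length=2 (matching 'ac' starting at position 3)
LZ77 triple: (4, 2, 'b')


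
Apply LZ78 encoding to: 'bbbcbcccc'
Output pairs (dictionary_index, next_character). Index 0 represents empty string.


LZ78 encoding steps:
Dictionary: {0: ''}
Step 1: w='' (idx 0), next='b' -> output (0, 'b'), add 'b' as idx 1
Step 2: w='b' (idx 1), next='b' -> output (1, 'b'), add 'bb' as idx 2
Step 3: w='' (idx 0), next='c' -> output (0, 'c'), add 'c' as idx 3
Step 4: w='b' (idx 1), next='c' -> output (1, 'c'), add 'bc' as idx 4
Step 5: w='c' (idx 3), next='c' -> output (3, 'c'), add 'cc' as idx 5
Step 6: w='c' (idx 3), end of input -> output (3, '')


Encoded: [(0, 'b'), (1, 'b'), (0, 'c'), (1, 'c'), (3, 'c'), (3, '')]


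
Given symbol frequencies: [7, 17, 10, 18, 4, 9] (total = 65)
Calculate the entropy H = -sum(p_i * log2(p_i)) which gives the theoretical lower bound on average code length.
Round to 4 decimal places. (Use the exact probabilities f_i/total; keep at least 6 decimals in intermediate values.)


Per-symbol terms -p_i * log2(p_i) with p_i = f_i/65:
  p = 7/65 = 0.107692: log2(p) = -3.215013, -p*log2(p) = 0.346232
  p = 17/65 = 0.261538: log2(p) = -1.934905, -p*log2(p) = 0.506052
  p = 10/65 = 0.153846: log2(p) = -2.700440, -p*log2(p) = 0.415452
  p = 18/65 = 0.276923: log2(p) = -1.852443, -p*log2(p) = 0.512984
  p = 4/65 = 0.061538: log2(p) = -4.022368, -p*log2(p) = 0.247530
  p = 9/65 = 0.138462: log2(p) = -2.852443, -p*log2(p) = 0.394954
H = 0.346232 + 0.506052 + 0.415452 + 0.512984 + 0.247530 + 0.394954 = 2.423204

H = 2.4232 bits/symbol


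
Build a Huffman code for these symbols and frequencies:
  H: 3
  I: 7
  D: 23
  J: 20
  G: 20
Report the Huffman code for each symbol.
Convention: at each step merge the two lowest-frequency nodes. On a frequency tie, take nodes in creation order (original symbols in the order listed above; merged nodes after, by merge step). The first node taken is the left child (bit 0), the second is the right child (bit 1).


Huffman tree construction:
Step 1: Merge H(3) + I(7) = 10
Step 2: Merge (H+I)(10) + J(20) = 30
Step 3: Merge G(20) + D(23) = 43
Step 4: Merge ((H+I)+J)(30) + (G+D)(43) = 73
Read each symbol's code off the tree from the root (left child = 0, right child = 1).

Codes:
  H: 000 (length 3)
  I: 001 (length 3)
  D: 11 (length 2)
  J: 01 (length 2)
  G: 10 (length 2)
Average code length: 156/73 = 2.1370 bits/symbol


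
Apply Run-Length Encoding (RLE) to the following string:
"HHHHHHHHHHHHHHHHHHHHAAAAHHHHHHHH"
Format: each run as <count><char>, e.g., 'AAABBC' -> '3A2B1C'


Scanning runs left to right:
  i=0: run of 'H' x 20 -> '20H'
  i=20: run of 'A' x 4 -> '4A'
  i=24: run of 'H' x 8 -> '8H'

RLE = 20H4A8H


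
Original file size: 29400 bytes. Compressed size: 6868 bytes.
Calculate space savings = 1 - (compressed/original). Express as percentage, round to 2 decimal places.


ratio = compressed/original = 6868/29400 = 0.233605
savings = 1 - ratio = 1 - 0.233605 = 0.766395
as a percentage: 0.766395 * 100 = 76.64%

Space savings = 1 - 6868/29400 = 76.64%


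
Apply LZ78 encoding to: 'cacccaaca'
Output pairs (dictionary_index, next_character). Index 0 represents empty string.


LZ78 encoding steps:
Dictionary: {0: ''}
Step 1: w='' (idx 0), next='c' -> output (0, 'c'), add 'c' as idx 1
Step 2: w='' (idx 0), next='a' -> output (0, 'a'), add 'a' as idx 2
Step 3: w='c' (idx 1), next='c' -> output (1, 'c'), add 'cc' as idx 3
Step 4: w='c' (idx 1), next='a' -> output (1, 'a'), add 'ca' as idx 4
Step 5: w='a' (idx 2), next='c' -> output (2, 'c'), add 'ac' as idx 5
Step 6: w='a' (idx 2), end of input -> output (2, '')


Encoded: [(0, 'c'), (0, 'a'), (1, 'c'), (1, 'a'), (2, 'c'), (2, '')]


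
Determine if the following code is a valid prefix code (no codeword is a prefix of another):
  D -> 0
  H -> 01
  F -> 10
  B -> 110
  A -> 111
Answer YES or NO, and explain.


Checking each pair (does one codeword prefix another?):
  D='0' vs H='01': prefix -- VIOLATION

NO -- this is NOT a valid prefix code. D (0) is a prefix of H (01).


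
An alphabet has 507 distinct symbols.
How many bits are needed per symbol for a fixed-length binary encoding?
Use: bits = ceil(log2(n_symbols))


log2(507) = 8.9858
Bracket: 2^8 = 256 < 507 <= 2^9 = 512
So ceil(log2(507)) = 9

bits = ceil(log2(507)) = ceil(8.9858) = 9 bits


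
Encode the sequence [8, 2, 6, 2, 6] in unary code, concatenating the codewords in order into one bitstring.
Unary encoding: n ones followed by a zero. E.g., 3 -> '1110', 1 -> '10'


Encode each number as n ones followed by a terminating 0:
  8 -> 111111110 (9 bits)
  2 -> 110 (3 bits)
  6 -> 1111110 (7 bits)
  2 -> 110 (3 bits)
  6 -> 1111110 (7 bits)
Total length = 9 + 3 + 7 + 3 + 7 = 29 bits.

Unary([8, 2, 6, 2, 6]) = 11111111011011111101101111110 (29 bits)


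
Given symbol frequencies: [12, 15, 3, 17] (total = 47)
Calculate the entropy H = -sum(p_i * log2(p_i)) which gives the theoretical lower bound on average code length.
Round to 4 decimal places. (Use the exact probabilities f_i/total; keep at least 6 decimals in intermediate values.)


Per-symbol terms -p_i * log2(p_i) with p_i = f_i/47:
  p = 12/47 = 0.255319: log2(p) = -1.969626, -p*log2(p) = 0.502883
  p = 15/47 = 0.319149: log2(p) = -1.647698, -p*log2(p) = 0.525861
  p = 3/47 = 0.063830: log2(p) = -3.969626, -p*log2(p) = 0.253380
  p = 17/47 = 0.361702: log2(p) = -1.467126, -p*log2(p) = 0.530663
H = 0.502883 + 0.525861 + 0.253380 + 0.530663 = 1.812787

H = 1.8128 bits/symbol


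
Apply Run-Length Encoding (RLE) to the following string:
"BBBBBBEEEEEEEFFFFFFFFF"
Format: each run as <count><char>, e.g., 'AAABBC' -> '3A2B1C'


Scanning runs left to right:
  i=0: run of 'B' x 6 -> '6B'
  i=6: run of 'E' x 7 -> '7E'
  i=13: run of 'F' x 9 -> '9F'

RLE = 6B7E9F


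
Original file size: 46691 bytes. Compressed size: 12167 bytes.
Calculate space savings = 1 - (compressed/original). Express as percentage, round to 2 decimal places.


ratio = compressed/original = 12167/46691 = 0.260586
savings = 1 - ratio = 1 - 0.260586 = 0.739414
as a percentage: 0.739414 * 100 = 73.94%

Space savings = 1 - 12167/46691 = 73.94%


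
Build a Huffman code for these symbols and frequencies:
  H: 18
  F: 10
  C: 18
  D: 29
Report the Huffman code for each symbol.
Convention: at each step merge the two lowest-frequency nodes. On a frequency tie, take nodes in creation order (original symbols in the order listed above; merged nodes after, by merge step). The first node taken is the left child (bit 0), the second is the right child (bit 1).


Huffman tree construction:
Step 1: Merge F(10) + H(18) = 28
Step 2: Merge C(18) + (F+H)(28) = 46
Step 3: Merge D(29) + (C+(F+H))(46) = 75
Read each symbol's code off the tree from the root (left child = 0, right child = 1).

Codes:
  H: 111 (length 3)
  F: 110 (length 3)
  C: 10 (length 2)
  D: 0 (length 1)
Average code length: 149/75 = 1.9867 bits/symbol


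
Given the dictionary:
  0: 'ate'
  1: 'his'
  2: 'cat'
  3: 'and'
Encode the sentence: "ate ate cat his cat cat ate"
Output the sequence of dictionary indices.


Look up each word in the dictionary:
  'ate' -> 0
  'ate' -> 0
  'cat' -> 2
  'his' -> 1
  'cat' -> 2
  'cat' -> 2
  'ate' -> 0

Encoded: [0, 0, 2, 1, 2, 2, 0]


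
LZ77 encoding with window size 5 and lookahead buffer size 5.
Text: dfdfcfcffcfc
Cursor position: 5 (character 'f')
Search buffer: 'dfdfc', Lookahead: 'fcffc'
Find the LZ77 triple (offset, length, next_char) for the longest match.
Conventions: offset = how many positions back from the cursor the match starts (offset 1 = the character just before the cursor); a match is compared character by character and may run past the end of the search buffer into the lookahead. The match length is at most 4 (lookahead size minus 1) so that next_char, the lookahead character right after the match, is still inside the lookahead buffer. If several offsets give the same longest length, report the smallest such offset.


Try each offset into the search buffer:
  offset=1 (pos 4, char 'c'): match length 0
  offset=2 (pos 3, char 'f'): match length 3
  offset=3 (pos 2, char 'd'): match length 0
  offset=4 (pos 1, char 'f'): match length 1
  offset=5 (pos 0, char 'd'): match length 0
Longest match has length 3 at offset 2.
next_char = character at position 5 + 3 = 8 -> 'f'

Best match: offset=2, length=3 (matching 'fcf' starting at position 3)
LZ77 triple: (2, 3, 'f')


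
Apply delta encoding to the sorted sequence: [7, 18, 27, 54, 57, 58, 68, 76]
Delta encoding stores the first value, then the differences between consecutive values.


First value: 7
Deltas:
  18 - 7 = 11
  27 - 18 = 9
  54 - 27 = 27
  57 - 54 = 3
  58 - 57 = 1
  68 - 58 = 10
  76 - 68 = 8


Delta encoded: [7, 11, 9, 27, 3, 1, 10, 8]


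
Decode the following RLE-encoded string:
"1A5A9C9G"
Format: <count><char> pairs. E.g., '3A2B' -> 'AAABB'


Expanding each <count><char> pair:
  1A -> 'A'
  5A -> 'AAAAA'
  9C -> 'CCCCCCCCC'
  9G -> 'GGGGGGGGG'

Decoded = AAAAAACCCCCCCCCGGGGGGGGG


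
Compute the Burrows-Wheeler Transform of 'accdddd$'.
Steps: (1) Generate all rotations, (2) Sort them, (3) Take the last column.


Rotations (sorted):
  0: $accdddd -> last char: d
  1: accdddd$ -> last char: $
  2: ccdddd$a -> last char: a
  3: cdddd$ac -> last char: c
  4: d$accddd -> last char: d
  5: dd$accdd -> last char: d
  6: ddd$accd -> last char: d
  7: dddd$acc -> last char: c


BWT = d$acdddc


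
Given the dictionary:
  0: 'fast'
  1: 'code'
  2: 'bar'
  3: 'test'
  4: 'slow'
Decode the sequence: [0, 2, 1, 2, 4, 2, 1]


Look up each index in the dictionary:
  0 -> 'fast'
  2 -> 'bar'
  1 -> 'code'
  2 -> 'bar'
  4 -> 'slow'
  2 -> 'bar'
  1 -> 'code'

Decoded: "fast bar code bar slow bar code"


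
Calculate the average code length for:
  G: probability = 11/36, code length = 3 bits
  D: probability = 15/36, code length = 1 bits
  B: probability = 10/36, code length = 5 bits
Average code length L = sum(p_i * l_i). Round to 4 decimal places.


Weighted contributions p_i * l_i:
  G: (11/36) * 3 = 33/36
  D: (15/36) * 1 = 15/36
  B: (10/36) * 5 = 50/36
Sum = (33 + 15 + 50)/36 = 98/36

L = 98/36 = 2.7222 bits/symbol


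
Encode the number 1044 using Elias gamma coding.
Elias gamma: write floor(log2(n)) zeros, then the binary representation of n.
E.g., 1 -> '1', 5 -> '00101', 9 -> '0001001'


num_bits = floor(log2(1044)) + 1 = 11
leading_zeros = num_bits - 1 = 10
binary(1044) = 10000010100

Elias gamma(1044) = '0000000000' + '10000010100' = 000000000010000010100 (21 bits)


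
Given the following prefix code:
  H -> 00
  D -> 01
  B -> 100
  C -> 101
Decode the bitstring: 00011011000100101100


Decoding step by step:
Bits 00 -> H
Bits 01 -> D
Bits 101 -> C
Bits 100 -> B
Bits 01 -> D
Bits 00 -> H
Bits 101 -> C
Bits 100 -> B


Decoded message: HDCBDHCB


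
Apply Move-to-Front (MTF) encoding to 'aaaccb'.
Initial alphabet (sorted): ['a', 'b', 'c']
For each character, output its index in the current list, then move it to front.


MTF encoding:
'a': index 0 in ['a', 'b', 'c'] -> ['a', 'b', 'c']
'a': index 0 in ['a', 'b', 'c'] -> ['a', 'b', 'c']
'a': index 0 in ['a', 'b', 'c'] -> ['a', 'b', 'c']
'c': index 2 in ['a', 'b', 'c'] -> ['c', 'a', 'b']
'c': index 0 in ['c', 'a', 'b'] -> ['c', 'a', 'b']
'b': index 2 in ['c', 'a', 'b'] -> ['b', 'c', 'a']


Output: [0, 0, 0, 2, 0, 2]


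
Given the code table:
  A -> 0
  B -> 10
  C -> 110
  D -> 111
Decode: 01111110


Decoding:
0 -> A
111 -> D
111 -> D
0 -> A


Result: ADDA


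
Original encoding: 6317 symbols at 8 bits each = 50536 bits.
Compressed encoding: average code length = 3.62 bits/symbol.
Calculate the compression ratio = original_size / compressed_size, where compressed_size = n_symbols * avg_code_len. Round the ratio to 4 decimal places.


original_size = n_symbols * orig_bits = 6317 * 8 = 50536 bits
compressed_size = n_symbols * avg_code_len = 6317 * 3.62 = 22867.54 bits
ratio = original_size / compressed_size = 50536 / 22867.54 = 2.2099

Compression ratio = 2.2099


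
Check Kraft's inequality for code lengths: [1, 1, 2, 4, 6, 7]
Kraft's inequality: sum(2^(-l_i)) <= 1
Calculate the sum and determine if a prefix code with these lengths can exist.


Sum = 2^(-1) + 2^(-1) + 2^(-2) + 2^(-4) + 2^(-6) + 2^(-7)
    = 0.5 + 0.5 + 0.25 + 0.0625 + 0.015625 + 0.0078125
    = 171/128 = 1.3359375
Since 1.3359375 > 1, Kraft's inequality is NOT satisfied.
A prefix code with these lengths CANNOT exist.

Kraft sum = 1.3359375. Not satisfied.


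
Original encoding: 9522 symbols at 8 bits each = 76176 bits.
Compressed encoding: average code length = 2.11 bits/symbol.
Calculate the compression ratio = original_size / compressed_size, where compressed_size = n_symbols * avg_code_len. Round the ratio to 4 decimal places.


original_size = n_symbols * orig_bits = 9522 * 8 = 76176 bits
compressed_size = n_symbols * avg_code_len = 9522 * 2.11 = 20091.42 bits
ratio = original_size / compressed_size = 76176 / 20091.42 = 3.7915

Compression ratio = 3.7915


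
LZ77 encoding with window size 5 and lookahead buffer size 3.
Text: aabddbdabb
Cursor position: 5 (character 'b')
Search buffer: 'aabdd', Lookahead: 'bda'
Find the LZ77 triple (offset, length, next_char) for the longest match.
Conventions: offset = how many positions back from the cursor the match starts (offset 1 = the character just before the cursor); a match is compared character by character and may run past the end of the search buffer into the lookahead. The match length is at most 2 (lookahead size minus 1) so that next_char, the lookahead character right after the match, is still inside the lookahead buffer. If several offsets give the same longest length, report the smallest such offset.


Try each offset into the search buffer:
  offset=1 (pos 4, char 'd'): match length 0
  offset=2 (pos 3, char 'd'): match length 0
  offset=3 (pos 2, char 'b'): match length 2
  offset=4 (pos 1, char 'a'): match length 0
  offset=5 (pos 0, char 'a'): match length 0
Longest match has length 2 at offset 3.
next_char = character at position 5 + 2 = 7 -> 'a'

Best match: offset=3, length=2 (matching 'bd' starting at position 2)
LZ77 triple: (3, 2, 'a')


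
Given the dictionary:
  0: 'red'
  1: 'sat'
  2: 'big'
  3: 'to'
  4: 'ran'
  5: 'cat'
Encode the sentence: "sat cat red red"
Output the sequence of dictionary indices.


Look up each word in the dictionary:
  'sat' -> 1
  'cat' -> 5
  'red' -> 0
  'red' -> 0

Encoded: [1, 5, 0, 0]


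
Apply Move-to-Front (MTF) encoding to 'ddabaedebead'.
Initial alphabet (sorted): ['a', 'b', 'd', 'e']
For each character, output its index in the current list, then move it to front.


MTF encoding:
'd': index 2 in ['a', 'b', 'd', 'e'] -> ['d', 'a', 'b', 'e']
'd': index 0 in ['d', 'a', 'b', 'e'] -> ['d', 'a', 'b', 'e']
'a': index 1 in ['d', 'a', 'b', 'e'] -> ['a', 'd', 'b', 'e']
'b': index 2 in ['a', 'd', 'b', 'e'] -> ['b', 'a', 'd', 'e']
'a': index 1 in ['b', 'a', 'd', 'e'] -> ['a', 'b', 'd', 'e']
'e': index 3 in ['a', 'b', 'd', 'e'] -> ['e', 'a', 'b', 'd']
'd': index 3 in ['e', 'a', 'b', 'd'] -> ['d', 'e', 'a', 'b']
'e': index 1 in ['d', 'e', 'a', 'b'] -> ['e', 'd', 'a', 'b']
'b': index 3 in ['e', 'd', 'a', 'b'] -> ['b', 'e', 'd', 'a']
'e': index 1 in ['b', 'e', 'd', 'a'] -> ['e', 'b', 'd', 'a']
'a': index 3 in ['e', 'b', 'd', 'a'] -> ['a', 'e', 'b', 'd']
'd': index 3 in ['a', 'e', 'b', 'd'] -> ['d', 'a', 'e', 'b']


Output: [2, 0, 1, 2, 1, 3, 3, 1, 3, 1, 3, 3]


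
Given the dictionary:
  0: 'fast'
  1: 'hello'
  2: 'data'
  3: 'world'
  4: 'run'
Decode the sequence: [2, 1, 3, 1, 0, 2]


Look up each index in the dictionary:
  2 -> 'data'
  1 -> 'hello'
  3 -> 'world'
  1 -> 'hello'
  0 -> 'fast'
  2 -> 'data'

Decoded: "data hello world hello fast data"


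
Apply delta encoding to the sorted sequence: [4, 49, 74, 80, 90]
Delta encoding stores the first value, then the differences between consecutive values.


First value: 4
Deltas:
  49 - 4 = 45
  74 - 49 = 25
  80 - 74 = 6
  90 - 80 = 10


Delta encoded: [4, 45, 25, 6, 10]


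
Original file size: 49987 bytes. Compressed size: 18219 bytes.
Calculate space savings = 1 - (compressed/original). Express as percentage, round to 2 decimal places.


ratio = compressed/original = 18219/49987 = 0.364475
savings = 1 - ratio = 1 - 0.364475 = 0.635525
as a percentage: 0.635525 * 100 = 63.55%

Space savings = 1 - 18219/49987 = 63.55%


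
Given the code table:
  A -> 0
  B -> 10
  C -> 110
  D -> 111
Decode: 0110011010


Decoding:
0 -> A
110 -> C
0 -> A
110 -> C
10 -> B


Result: ACACB


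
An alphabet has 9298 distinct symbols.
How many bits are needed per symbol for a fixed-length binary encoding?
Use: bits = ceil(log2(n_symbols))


log2(9298) = 13.1827
Bracket: 2^13 = 8192 < 9298 <= 2^14 = 16384
So ceil(log2(9298)) = 14

bits = ceil(log2(9298)) = ceil(13.1827) = 14 bits


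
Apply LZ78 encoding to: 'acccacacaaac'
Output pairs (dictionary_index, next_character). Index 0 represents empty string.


LZ78 encoding steps:
Dictionary: {0: ''}
Step 1: w='' (idx 0), next='a' -> output (0, 'a'), add 'a' as idx 1
Step 2: w='' (idx 0), next='c' -> output (0, 'c'), add 'c' as idx 2
Step 3: w='c' (idx 2), next='c' -> output (2, 'c'), add 'cc' as idx 3
Step 4: w='a' (idx 1), next='c' -> output (1, 'c'), add 'ac' as idx 4
Step 5: w='ac' (idx 4), next='a' -> output (4, 'a'), add 'aca' as idx 5
Step 6: w='a' (idx 1), next='a' -> output (1, 'a'), add 'aa' as idx 6
Step 7: w='c' (idx 2), end of input -> output (2, '')


Encoded: [(0, 'a'), (0, 'c'), (2, 'c'), (1, 'c'), (4, 'a'), (1, 'a'), (2, '')]


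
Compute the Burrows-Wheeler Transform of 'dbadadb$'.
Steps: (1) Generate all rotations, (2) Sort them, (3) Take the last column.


Rotations (sorted):
  0: $dbadadb -> last char: b
  1: adadb$db -> last char: b
  2: adb$dbad -> last char: d
  3: b$dbadad -> last char: d
  4: badadb$d -> last char: d
  5: dadb$dba -> last char: a
  6: db$dbada -> last char: a
  7: dbadadb$ -> last char: $


BWT = bbdddaa$


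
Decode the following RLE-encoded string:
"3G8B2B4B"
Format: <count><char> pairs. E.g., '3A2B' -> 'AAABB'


Expanding each <count><char> pair:
  3G -> 'GGG'
  8B -> 'BBBBBBBB'
  2B -> 'BB'
  4B -> 'BBBB'

Decoded = GGGBBBBBBBBBBBBBB


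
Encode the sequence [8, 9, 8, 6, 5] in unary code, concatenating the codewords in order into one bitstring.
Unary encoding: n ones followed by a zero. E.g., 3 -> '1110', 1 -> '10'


Encode each number as n ones followed by a terminating 0:
  8 -> 111111110 (9 bits)
  9 -> 1111111110 (10 bits)
  8 -> 111111110 (9 bits)
  6 -> 1111110 (7 bits)
  5 -> 111110 (6 bits)
Total length = 9 + 10 + 9 + 7 + 6 = 41 bits.

Unary([8, 9, 8, 6, 5]) = 11111111011111111101111111101111110111110 (41 bits)


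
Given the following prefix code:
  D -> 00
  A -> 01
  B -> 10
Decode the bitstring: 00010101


Decoding step by step:
Bits 00 -> D
Bits 01 -> A
Bits 01 -> A
Bits 01 -> A


Decoded message: DAAA


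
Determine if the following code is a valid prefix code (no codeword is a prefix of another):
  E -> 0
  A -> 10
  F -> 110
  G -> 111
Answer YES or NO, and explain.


Checking each pair (does one codeword prefix another?):
  E='0' vs A='10': no prefix
  E='0' vs F='110': no prefix
  E='0' vs G='111': no prefix
  A='10' vs E='0': no prefix
  A='10' vs F='110': no prefix
  A='10' vs G='111': no prefix
  F='110' vs E='0': no prefix
  F='110' vs A='10': no prefix
  F='110' vs G='111': no prefix
  G='111' vs E='0': no prefix
  G='111' vs A='10': no prefix
  G='111' vs F='110': no prefix
No violation found over all pairs.

YES -- this is a valid prefix code. No codeword is a prefix of any other codeword.


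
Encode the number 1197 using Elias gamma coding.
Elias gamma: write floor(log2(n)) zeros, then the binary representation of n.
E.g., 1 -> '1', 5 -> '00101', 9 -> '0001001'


num_bits = floor(log2(1197)) + 1 = 11
leading_zeros = num_bits - 1 = 10
binary(1197) = 10010101101

Elias gamma(1197) = '0000000000' + '10010101101' = 000000000010010101101 (21 bits)


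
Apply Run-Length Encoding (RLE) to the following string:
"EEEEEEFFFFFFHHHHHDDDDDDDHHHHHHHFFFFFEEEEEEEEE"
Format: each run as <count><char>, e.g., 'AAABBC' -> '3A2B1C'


Scanning runs left to right:
  i=0: run of 'E' x 6 -> '6E'
  i=6: run of 'F' x 6 -> '6F'
  i=12: run of 'H' x 5 -> '5H'
  i=17: run of 'D' x 7 -> '7D'
  i=24: run of 'H' x 7 -> '7H'
  i=31: run of 'F' x 5 -> '5F'
  i=36: run of 'E' x 9 -> '9E'

RLE = 6E6F5H7D7H5F9E


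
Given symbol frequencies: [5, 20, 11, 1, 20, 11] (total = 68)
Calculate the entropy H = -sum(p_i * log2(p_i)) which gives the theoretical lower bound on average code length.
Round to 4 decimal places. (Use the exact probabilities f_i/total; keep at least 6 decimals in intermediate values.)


Per-symbol terms -p_i * log2(p_i) with p_i = f_i/68:
  p = 5/68 = 0.073529: log2(p) = -3.765535, -p*log2(p) = 0.276878
  p = 20/68 = 0.294118: log2(p) = -1.765535, -p*log2(p) = 0.519275
  p = 11/68 = 0.161765: log2(p) = -2.628031, -p*log2(p) = 0.425123
  p = 1/68 = 0.014706: log2(p) = -6.087463, -p*log2(p) = 0.089522
  p = 20/68 = 0.294118: log2(p) = -1.765535, -p*log2(p) = 0.519275
  p = 11/68 = 0.161765: log2(p) = -2.628031, -p*log2(p) = 0.425123
H = 0.276878 + 0.519275 + 0.425123 + 0.089522 + 0.519275 + 0.425123 = 2.255196

H = 2.2552 bits/symbol


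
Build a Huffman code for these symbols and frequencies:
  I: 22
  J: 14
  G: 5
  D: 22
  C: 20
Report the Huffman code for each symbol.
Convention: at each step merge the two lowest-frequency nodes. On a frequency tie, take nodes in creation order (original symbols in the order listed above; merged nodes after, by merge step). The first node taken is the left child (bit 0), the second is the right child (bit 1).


Huffman tree construction:
Step 1: Merge G(5) + J(14) = 19
Step 2: Merge (G+J)(19) + C(20) = 39
Step 3: Merge I(22) + D(22) = 44
Step 4: Merge ((G+J)+C)(39) + (I+D)(44) = 83
Read each symbol's code off the tree from the root (left child = 0, right child = 1).

Codes:
  I: 10 (length 2)
  J: 001 (length 3)
  G: 000 (length 3)
  D: 11 (length 2)
  C: 01 (length 2)
Average code length: 185/83 = 2.2289 bits/symbol


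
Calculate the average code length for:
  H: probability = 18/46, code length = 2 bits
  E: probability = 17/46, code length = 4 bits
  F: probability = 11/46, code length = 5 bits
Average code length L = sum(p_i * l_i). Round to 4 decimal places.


Weighted contributions p_i * l_i:
  H: (18/46) * 2 = 36/46
  E: (17/46) * 4 = 68/46
  F: (11/46) * 5 = 55/46
Sum = (36 + 68 + 55)/46 = 159/46

L = 159/46 = 3.4565 bits/symbol


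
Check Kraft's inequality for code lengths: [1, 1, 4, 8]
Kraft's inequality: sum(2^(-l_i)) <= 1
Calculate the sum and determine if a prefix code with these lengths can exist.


Sum = 2^(-1) + 2^(-1) + 2^(-4) + 2^(-8)
    = 0.5 + 0.5 + 0.0625 + 0.00390625
    = 273/256 = 1.06640625
Since 1.06640625 > 1, Kraft's inequality is NOT satisfied.
A prefix code with these lengths CANNOT exist.

Kraft sum = 1.06640625. Not satisfied.


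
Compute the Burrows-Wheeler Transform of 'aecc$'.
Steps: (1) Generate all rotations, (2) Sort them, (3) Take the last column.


Rotations (sorted):
  0: $aecc -> last char: c
  1: aecc$ -> last char: $
  2: c$aec -> last char: c
  3: cc$ae -> last char: e
  4: ecc$a -> last char: a


BWT = c$cea


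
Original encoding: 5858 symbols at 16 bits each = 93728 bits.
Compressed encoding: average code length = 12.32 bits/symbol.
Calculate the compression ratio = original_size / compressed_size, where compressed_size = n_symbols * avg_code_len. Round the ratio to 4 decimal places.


original_size = n_symbols * orig_bits = 5858 * 16 = 93728 bits
compressed_size = n_symbols * avg_code_len = 5858 * 12.32 = 72170.56 bits
ratio = original_size / compressed_size = 93728 / 72170.56 = 1.2987

Compression ratio = 1.2987


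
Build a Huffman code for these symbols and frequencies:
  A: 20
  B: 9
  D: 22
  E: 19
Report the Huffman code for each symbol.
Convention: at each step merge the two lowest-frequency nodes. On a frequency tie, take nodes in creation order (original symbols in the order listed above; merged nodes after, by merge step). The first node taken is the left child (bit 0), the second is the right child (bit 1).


Huffman tree construction:
Step 1: Merge B(9) + E(19) = 28
Step 2: Merge A(20) + D(22) = 42
Step 3: Merge (B+E)(28) + (A+D)(42) = 70
Read each symbol's code off the tree from the root (left child = 0, right child = 1).

Codes:
  A: 10 (length 2)
  B: 00 (length 2)
  D: 11 (length 2)
  E: 01 (length 2)
Average code length: 140/70 = 2.0000 bits/symbol


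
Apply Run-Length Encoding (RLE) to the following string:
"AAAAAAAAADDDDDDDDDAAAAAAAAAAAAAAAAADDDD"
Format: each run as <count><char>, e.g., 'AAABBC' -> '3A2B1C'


Scanning runs left to right:
  i=0: run of 'A' x 9 -> '9A'
  i=9: run of 'D' x 9 -> '9D'
  i=18: run of 'A' x 17 -> '17A'
  i=35: run of 'D' x 4 -> '4D'

RLE = 9A9D17A4D


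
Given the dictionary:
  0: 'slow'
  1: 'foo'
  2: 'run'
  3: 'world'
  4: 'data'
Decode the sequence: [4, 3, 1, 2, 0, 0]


Look up each index in the dictionary:
  4 -> 'data'
  3 -> 'world'
  1 -> 'foo'
  2 -> 'run'
  0 -> 'slow'
  0 -> 'slow'

Decoded: "data world foo run slow slow"


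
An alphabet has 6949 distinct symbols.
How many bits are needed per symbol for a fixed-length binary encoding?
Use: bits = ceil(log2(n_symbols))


log2(6949) = 12.7626
Bracket: 2^12 = 4096 < 6949 <= 2^13 = 8192
So ceil(log2(6949)) = 13

bits = ceil(log2(6949)) = ceil(12.7626) = 13 bits


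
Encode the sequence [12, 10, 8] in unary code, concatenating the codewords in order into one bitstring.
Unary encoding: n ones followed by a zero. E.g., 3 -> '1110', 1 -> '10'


Encode each number as n ones followed by a terminating 0:
  12 -> 1111111111110 (13 bits)
  10 -> 11111111110 (11 bits)
  8 -> 111111110 (9 bits)
Total length = 13 + 11 + 9 = 33 bits.

Unary([12, 10, 8]) = 111111111111011111111110111111110 (33 bits)


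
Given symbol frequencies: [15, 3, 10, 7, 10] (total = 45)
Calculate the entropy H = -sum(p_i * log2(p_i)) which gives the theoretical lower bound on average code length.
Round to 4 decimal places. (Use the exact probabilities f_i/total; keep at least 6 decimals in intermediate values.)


Per-symbol terms -p_i * log2(p_i) with p_i = f_i/45:
  p = 15/45 = 0.333333: log2(p) = -1.584963, -p*log2(p) = 0.528321
  p = 3/45 = 0.066667: log2(p) = -3.906891, -p*log2(p) = 0.260459
  p = 10/45 = 0.222222: log2(p) = -2.169925, -p*log2(p) = 0.482206
  p = 7/45 = 0.155556: log2(p) = -2.684498, -p*log2(p) = 0.417589
  p = 10/45 = 0.222222: log2(p) = -2.169925, -p*log2(p) = 0.482206
H = 0.528321 + 0.260459 + 0.482206 + 0.417589 + 0.482206 = 2.170781

H = 2.1708 bits/symbol


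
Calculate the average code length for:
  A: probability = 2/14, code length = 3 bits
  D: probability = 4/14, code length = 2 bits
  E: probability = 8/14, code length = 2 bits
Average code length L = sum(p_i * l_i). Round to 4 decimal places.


Weighted contributions p_i * l_i:
  A: (2/14) * 3 = 6/14
  D: (4/14) * 2 = 8/14
  E: (8/14) * 2 = 16/14
Sum = (6 + 8 + 16)/14 = 30/14

L = 30/14 = 2.1429 bits/symbol


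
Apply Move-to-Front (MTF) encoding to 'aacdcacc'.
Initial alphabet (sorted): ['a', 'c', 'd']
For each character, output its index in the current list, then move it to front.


MTF encoding:
'a': index 0 in ['a', 'c', 'd'] -> ['a', 'c', 'd']
'a': index 0 in ['a', 'c', 'd'] -> ['a', 'c', 'd']
'c': index 1 in ['a', 'c', 'd'] -> ['c', 'a', 'd']
'd': index 2 in ['c', 'a', 'd'] -> ['d', 'c', 'a']
'c': index 1 in ['d', 'c', 'a'] -> ['c', 'd', 'a']
'a': index 2 in ['c', 'd', 'a'] -> ['a', 'c', 'd']
'c': index 1 in ['a', 'c', 'd'] -> ['c', 'a', 'd']
'c': index 0 in ['c', 'a', 'd'] -> ['c', 'a', 'd']


Output: [0, 0, 1, 2, 1, 2, 1, 0]


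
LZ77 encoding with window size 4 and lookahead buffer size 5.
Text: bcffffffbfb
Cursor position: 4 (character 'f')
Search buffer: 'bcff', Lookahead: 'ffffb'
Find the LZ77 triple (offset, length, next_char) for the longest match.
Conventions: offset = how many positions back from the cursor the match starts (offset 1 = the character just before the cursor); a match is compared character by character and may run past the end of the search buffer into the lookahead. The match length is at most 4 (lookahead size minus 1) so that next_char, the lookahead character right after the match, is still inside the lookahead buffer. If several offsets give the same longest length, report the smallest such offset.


Try each offset into the search buffer:
  offset=1 (pos 3, char 'f'): match length 4
  offset=2 (pos 2, char 'f'): match length 4
  offset=3 (pos 1, char 'c'): match length 0
  offset=4 (pos 0, char 'b'): match length 0
Longest match has length 4, found at offsets 1, 2; take the smallest, offset 1.
next_char = character at position 4 + 4 = 8 -> 'b'

Best match: offset=1, length=4 (matching 'ffff' starting at position 3)
LZ77 triple: (1, 4, 'b')


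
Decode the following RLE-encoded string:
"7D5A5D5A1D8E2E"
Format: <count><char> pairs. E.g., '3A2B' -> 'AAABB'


Expanding each <count><char> pair:
  7D -> 'DDDDDDD'
  5A -> 'AAAAA'
  5D -> 'DDDDD'
  5A -> 'AAAAA'
  1D -> 'D'
  8E -> 'EEEEEEEE'
  2E -> 'EE'

Decoded = DDDDDDDAAAAADDDDDAAAAADEEEEEEEEEE


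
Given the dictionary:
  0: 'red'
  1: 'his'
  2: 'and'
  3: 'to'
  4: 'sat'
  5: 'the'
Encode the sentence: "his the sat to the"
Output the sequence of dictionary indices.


Look up each word in the dictionary:
  'his' -> 1
  'the' -> 5
  'sat' -> 4
  'to' -> 3
  'the' -> 5

Encoded: [1, 5, 4, 3, 5]


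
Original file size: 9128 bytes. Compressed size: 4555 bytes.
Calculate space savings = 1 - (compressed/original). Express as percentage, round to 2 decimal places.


ratio = compressed/original = 4555/9128 = 0.499014
savings = 1 - ratio = 1 - 0.499014 = 0.500986
as a percentage: 0.500986 * 100 = 50.1%

Space savings = 1 - 4555/9128 = 50.1%


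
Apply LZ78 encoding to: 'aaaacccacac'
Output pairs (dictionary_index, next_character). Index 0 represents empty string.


LZ78 encoding steps:
Dictionary: {0: ''}
Step 1: w='' (idx 0), next='a' -> output (0, 'a'), add 'a' as idx 1
Step 2: w='a' (idx 1), next='a' -> output (1, 'a'), add 'aa' as idx 2
Step 3: w='a' (idx 1), next='c' -> output (1, 'c'), add 'ac' as idx 3
Step 4: w='' (idx 0), next='c' -> output (0, 'c'), add 'c' as idx 4
Step 5: w='c' (idx 4), next='a' -> output (4, 'a'), add 'ca' as idx 5
Step 6: w='ca' (idx 5), next='c' -> output (5, 'c'), add 'cac' as idx 6


Encoded: [(0, 'a'), (1, 'a'), (1, 'c'), (0, 'c'), (4, 'a'), (5, 'c')]


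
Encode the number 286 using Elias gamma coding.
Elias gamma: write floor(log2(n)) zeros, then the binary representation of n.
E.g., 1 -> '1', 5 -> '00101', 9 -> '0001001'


num_bits = floor(log2(286)) + 1 = 9
leading_zeros = num_bits - 1 = 8
binary(286) = 100011110

Elias gamma(286) = '00000000' + '100011110' = 00000000100011110 (17 bits)


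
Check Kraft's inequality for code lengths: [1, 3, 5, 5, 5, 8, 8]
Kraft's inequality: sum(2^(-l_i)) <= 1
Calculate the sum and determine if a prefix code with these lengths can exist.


Sum = 2^(-1) + 2^(-3) + 2^(-5) + 2^(-5) + 2^(-5) + 2^(-8) + 2^(-8)
    = 0.5 + 0.125 + 0.03125 + 0.03125 + 0.03125 + 0.00390625 + 0.00390625
    = 186/256 = 0.7265625
Since 0.7265625 <= 1, Kraft's inequality IS satisfied.
A prefix code with these lengths CAN exist.

Kraft sum = 0.7265625. Satisfied.


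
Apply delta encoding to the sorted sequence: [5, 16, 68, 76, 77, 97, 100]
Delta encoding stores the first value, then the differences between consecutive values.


First value: 5
Deltas:
  16 - 5 = 11
  68 - 16 = 52
  76 - 68 = 8
  77 - 76 = 1
  97 - 77 = 20
  100 - 97 = 3


Delta encoded: [5, 11, 52, 8, 1, 20, 3]


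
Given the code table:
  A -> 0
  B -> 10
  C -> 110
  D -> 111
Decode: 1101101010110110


Decoding:
110 -> C
110 -> C
10 -> B
10 -> B
110 -> C
110 -> C


Result: CCBBCC


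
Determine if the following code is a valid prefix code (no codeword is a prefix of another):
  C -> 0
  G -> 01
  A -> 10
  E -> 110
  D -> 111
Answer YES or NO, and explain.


Checking each pair (does one codeword prefix another?):
  C='0' vs G='01': prefix -- VIOLATION

NO -- this is NOT a valid prefix code. C (0) is a prefix of G (01).


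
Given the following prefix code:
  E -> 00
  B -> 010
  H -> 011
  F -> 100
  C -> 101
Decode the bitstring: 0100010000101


Decoding step by step:
Bits 010 -> B
Bits 00 -> E
Bits 100 -> F
Bits 00 -> E
Bits 101 -> C


Decoded message: BEFEC


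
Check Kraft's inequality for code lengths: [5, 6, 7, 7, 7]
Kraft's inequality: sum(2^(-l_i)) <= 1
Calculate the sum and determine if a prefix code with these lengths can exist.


Sum = 2^(-5) + 2^(-6) + 2^(-7) + 2^(-7) + 2^(-7)
    = 0.03125 + 0.015625 + 0.0078125 + 0.0078125 + 0.0078125
    = 9/128 = 0.0703125
Since 0.0703125 <= 1, Kraft's inequality IS satisfied.
A prefix code with these lengths CAN exist.

Kraft sum = 0.0703125. Satisfied.
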